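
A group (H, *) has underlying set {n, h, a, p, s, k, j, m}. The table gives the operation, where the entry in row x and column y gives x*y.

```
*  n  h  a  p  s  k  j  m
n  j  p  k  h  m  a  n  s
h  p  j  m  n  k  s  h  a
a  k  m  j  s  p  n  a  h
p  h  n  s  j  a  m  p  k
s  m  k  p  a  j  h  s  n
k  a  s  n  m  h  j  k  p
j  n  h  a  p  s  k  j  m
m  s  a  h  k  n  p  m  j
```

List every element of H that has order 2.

Identity is j. Compute the order of each non-identity element by repeated multiplication:
  n: n → j  (order 2)
  h: h → j  (order 2)
  a: a → j  (order 2)
  p: p → j  (order 2)
  s: s → j  (order 2)
  k: k → j  (order 2)
  m: m → j  (order 2)
Elements of order 2: {a, h, k, m, n, p, s}.

{a, h, k, m, n, p, s}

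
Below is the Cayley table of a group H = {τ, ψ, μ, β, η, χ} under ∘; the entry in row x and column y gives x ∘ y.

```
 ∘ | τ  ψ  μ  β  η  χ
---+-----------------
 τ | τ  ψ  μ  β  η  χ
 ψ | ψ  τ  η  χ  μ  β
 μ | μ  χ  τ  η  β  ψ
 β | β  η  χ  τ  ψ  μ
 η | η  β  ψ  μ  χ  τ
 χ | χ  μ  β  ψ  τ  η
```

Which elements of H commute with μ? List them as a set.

Compare row μ with column μ entry by entry.
β ∘ μ = χ but μ ∘ β = η, so β does not.
Collecting the elements that commute with μ: C(μ) = {μ, τ}.
(Structurally, H here is isomorphic to the symmetric group S_3.)

{μ, τ}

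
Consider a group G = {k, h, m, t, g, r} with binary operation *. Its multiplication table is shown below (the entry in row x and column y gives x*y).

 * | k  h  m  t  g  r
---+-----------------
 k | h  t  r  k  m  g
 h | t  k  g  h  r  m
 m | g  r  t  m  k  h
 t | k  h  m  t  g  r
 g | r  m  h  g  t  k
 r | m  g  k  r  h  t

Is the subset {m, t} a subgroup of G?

Yes

{m, t} contains the identity t.
Checking products: every product of two elements of {m, t} (read from the table) lies in {m, t}, so the set is closed.
In a finite group, a nonempty closed subset is a subgroup. So {m, t} ≤ G.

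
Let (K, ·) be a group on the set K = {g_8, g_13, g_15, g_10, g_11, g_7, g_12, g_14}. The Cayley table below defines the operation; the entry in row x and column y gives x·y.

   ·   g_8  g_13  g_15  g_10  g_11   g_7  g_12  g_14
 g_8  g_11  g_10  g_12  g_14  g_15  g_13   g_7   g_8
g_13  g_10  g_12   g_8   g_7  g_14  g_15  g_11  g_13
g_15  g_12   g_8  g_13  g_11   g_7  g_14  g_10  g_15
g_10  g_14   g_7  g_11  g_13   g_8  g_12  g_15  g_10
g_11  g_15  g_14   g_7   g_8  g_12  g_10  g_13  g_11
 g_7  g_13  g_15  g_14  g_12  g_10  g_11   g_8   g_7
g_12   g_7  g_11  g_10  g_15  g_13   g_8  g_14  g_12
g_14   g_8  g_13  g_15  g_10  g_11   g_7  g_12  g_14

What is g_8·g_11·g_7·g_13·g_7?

g_15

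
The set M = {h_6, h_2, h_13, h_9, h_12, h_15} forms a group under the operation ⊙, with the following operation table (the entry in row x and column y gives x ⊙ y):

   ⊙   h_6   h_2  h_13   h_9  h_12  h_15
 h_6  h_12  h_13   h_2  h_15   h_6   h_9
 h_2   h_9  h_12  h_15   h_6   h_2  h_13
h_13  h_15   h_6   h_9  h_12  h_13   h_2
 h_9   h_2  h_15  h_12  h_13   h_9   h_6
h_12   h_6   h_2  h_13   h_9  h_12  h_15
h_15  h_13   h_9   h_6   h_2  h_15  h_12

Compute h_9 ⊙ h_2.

Read row h_9, column h_2: h_9 ⊙ h_2 = h_15.

h_15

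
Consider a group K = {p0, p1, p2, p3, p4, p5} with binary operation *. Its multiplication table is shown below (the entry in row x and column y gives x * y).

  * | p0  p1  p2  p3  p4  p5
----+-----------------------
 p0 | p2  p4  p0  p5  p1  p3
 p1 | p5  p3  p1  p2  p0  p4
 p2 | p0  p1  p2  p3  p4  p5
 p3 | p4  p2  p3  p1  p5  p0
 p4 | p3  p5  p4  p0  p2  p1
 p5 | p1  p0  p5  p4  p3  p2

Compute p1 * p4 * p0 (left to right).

p2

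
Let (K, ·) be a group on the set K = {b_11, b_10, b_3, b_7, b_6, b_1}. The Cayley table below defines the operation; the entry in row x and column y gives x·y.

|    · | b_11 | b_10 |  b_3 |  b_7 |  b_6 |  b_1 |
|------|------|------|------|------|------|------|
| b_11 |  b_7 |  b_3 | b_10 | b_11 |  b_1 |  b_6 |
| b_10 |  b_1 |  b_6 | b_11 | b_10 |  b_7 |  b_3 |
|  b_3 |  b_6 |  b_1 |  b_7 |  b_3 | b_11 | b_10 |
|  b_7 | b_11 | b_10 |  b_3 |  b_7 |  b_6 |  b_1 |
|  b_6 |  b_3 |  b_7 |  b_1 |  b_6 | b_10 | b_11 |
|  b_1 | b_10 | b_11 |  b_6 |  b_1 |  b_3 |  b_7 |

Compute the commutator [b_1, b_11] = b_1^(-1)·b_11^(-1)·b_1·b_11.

Identity is b_7; from the table b_1^(-1) = b_1 and b_11^(-1) = b_11.
b_1·b_11 = b_10
b_10·b_1 = b_3
b_3·b_11 = b_6

b_6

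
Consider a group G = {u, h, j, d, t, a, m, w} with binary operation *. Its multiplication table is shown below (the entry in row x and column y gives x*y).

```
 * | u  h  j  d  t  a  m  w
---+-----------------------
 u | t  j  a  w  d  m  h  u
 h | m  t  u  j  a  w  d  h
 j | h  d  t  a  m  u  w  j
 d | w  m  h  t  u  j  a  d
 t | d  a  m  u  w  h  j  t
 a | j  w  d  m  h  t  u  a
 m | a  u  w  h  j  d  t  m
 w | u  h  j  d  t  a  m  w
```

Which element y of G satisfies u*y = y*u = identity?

d

First locate the identity: row w matches the header, so w is the identity.
Scan row u for w: u*d = w. Hence u^(-1) = d.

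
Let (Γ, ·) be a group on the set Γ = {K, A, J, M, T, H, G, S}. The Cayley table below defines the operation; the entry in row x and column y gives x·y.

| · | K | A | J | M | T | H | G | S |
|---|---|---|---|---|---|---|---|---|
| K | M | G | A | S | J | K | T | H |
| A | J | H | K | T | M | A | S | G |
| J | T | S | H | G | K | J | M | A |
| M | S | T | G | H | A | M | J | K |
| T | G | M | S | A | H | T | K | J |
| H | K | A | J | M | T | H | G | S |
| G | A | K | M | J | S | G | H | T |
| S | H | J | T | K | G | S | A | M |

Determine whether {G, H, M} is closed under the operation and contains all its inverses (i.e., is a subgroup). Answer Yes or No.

No

M·G = J, which is not in {G, H, M}.
The subset is not closed under ·, so it is not a subgroup.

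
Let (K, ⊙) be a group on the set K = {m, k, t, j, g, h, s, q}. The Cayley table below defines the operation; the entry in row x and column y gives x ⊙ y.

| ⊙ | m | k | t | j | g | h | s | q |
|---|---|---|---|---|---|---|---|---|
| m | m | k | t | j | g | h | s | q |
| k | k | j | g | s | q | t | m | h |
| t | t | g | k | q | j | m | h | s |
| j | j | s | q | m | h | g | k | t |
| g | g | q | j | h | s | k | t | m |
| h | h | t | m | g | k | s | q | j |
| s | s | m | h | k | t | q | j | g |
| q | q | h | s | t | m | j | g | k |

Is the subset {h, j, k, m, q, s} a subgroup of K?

No

q ⊙ j = t, which is not in {h, j, k, m, q, s}.
The subset is not closed under ⊙, so it is not a subgroup.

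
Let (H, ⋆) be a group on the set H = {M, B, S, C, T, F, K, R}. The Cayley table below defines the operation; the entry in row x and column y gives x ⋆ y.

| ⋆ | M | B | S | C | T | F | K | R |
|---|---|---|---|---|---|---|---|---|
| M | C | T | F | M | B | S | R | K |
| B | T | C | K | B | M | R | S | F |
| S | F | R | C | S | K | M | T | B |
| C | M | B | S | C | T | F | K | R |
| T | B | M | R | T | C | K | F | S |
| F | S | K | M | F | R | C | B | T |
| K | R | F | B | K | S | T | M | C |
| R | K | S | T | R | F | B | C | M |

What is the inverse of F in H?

First locate the identity: row C matches the header, so C is the identity.
Scan row F for C: F ⋆ F = C. Hence F^(-1) = F.

F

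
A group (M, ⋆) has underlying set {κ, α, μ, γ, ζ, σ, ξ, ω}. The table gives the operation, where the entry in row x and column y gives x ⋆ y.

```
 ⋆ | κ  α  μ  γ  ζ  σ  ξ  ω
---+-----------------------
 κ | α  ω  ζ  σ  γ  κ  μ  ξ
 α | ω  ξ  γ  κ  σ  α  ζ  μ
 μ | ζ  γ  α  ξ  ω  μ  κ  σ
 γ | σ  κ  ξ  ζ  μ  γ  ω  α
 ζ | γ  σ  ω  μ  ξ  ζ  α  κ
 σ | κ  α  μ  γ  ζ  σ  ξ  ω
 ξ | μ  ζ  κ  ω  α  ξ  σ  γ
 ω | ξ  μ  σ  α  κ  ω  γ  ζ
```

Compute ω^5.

γ

ω^1 = ω
ω^2 = ω ⋆ ω = ζ
ω^3 = ζ ⋆ ω = κ
ω^4 = κ ⋆ ω = ξ
ω^5 = ξ ⋆ ω = γ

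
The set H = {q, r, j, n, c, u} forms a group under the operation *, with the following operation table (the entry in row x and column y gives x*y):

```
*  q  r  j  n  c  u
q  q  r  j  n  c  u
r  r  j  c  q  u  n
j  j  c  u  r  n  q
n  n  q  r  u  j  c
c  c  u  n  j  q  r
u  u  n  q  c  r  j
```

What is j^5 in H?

j^1 = j
j^2 = j*j = u
j^3 = u*j = q
j^4 = q*j = j
j^5 = j*j = u

u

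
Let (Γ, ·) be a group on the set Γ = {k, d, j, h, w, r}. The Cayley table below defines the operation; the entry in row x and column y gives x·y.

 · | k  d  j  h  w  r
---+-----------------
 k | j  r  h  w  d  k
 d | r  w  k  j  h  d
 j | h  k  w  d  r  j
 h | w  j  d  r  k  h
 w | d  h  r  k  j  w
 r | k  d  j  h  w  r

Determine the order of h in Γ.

2

The identity element is r (its row matches the header).
h^1 = h
h^2 = h·h = r
The first power of h equal to the identity is h^2, so ord(h) = 2.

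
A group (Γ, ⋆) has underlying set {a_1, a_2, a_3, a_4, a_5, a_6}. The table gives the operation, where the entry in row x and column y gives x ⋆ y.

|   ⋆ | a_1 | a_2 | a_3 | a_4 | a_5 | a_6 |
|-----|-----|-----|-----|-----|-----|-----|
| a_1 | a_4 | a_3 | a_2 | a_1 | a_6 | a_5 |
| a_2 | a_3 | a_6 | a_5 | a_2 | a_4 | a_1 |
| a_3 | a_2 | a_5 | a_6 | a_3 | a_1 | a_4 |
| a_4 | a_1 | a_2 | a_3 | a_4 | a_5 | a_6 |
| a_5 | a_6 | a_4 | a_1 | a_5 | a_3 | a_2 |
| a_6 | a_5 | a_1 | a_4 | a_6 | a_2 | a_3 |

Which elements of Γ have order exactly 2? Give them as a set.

{a_1}

Identity is a_4. Compute the order of each non-identity element by repeated multiplication:
  a_1: a_1 → a_4  (order 2)
  a_2: a_2 → a_6 → a_1 → a_3 → a_5 → a_4  (order 6)
  a_3: a_3 → a_6 → a_4  (order 3)
  a_5: a_5 → a_3 → a_1 → a_6 → a_2 → a_4  (order 6)
  a_6: a_6 → a_3 → a_4  (order 3)
Elements of order 2: {a_1}.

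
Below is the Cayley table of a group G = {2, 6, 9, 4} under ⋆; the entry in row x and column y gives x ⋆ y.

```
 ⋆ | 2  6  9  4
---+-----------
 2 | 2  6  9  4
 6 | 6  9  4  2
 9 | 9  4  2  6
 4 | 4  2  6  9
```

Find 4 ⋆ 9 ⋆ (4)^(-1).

The identity is 2. In row 4, the entry 2 sits in column 6, so 4^(-1) = 6.
4 ⋆ 9 = 6
6 ⋆ 6 = 9

9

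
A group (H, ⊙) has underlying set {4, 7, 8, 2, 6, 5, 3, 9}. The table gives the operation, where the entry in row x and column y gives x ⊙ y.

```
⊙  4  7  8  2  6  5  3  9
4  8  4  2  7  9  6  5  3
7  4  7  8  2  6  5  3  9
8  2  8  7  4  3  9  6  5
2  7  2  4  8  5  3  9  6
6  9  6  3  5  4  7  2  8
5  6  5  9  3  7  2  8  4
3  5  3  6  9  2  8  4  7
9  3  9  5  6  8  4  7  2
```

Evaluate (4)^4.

7

4^1 = 4
4^2 = 4 ⊙ 4 = 8
4^3 = 8 ⊙ 4 = 2
4^4 = 2 ⊙ 4 = 7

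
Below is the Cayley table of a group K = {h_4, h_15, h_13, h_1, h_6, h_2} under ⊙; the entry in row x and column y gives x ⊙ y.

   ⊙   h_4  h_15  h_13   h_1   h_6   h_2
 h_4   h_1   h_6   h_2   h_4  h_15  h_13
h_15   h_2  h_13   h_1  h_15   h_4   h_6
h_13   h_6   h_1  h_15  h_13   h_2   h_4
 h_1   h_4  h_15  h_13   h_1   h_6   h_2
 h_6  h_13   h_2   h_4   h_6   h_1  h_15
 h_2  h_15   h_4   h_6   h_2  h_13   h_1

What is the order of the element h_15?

The identity element is h_1 (its row matches the header).
h_15^1 = h_15
h_15^2 = h_15 ⊙ h_15 = h_13
h_15^3 = h_13 ⊙ h_15 = h_1
The first power of h_15 equal to the identity is h_15^3, so ord(h_15) = 3.

3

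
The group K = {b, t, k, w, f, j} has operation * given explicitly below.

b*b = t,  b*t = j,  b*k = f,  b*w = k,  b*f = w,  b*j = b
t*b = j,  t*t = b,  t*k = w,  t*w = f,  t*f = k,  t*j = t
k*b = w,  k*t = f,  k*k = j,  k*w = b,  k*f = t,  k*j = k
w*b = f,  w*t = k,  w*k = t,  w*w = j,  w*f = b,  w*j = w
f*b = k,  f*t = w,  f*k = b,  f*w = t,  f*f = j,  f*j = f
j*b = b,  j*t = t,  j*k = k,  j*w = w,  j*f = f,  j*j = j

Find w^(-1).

First locate the identity: row j matches the header, so j is the identity.
Scan row w for j: w * w = j. Hence w^(-1) = w.

w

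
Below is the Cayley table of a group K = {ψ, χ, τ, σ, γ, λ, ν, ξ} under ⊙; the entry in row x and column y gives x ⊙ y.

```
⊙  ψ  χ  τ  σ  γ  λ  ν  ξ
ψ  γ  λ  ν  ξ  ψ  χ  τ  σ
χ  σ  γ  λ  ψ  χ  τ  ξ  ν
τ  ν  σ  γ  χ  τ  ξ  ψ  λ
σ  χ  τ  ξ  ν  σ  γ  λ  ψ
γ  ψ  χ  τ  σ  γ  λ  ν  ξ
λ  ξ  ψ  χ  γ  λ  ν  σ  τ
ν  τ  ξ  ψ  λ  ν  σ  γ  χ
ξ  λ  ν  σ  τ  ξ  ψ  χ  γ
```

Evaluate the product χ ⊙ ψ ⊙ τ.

χ ⊙ ψ = σ
σ ⊙ τ = ξ

ξ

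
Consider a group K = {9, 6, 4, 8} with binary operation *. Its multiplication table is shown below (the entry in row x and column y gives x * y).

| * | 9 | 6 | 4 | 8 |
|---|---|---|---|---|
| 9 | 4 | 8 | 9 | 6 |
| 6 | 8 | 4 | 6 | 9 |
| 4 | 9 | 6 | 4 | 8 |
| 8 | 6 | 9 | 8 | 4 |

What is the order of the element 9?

2

The identity element is 4 (its row matches the header).
9^1 = 9
9^2 = 9 * 9 = 4
The first power of 9 equal to the identity is 9^2, so ord(9) = 2.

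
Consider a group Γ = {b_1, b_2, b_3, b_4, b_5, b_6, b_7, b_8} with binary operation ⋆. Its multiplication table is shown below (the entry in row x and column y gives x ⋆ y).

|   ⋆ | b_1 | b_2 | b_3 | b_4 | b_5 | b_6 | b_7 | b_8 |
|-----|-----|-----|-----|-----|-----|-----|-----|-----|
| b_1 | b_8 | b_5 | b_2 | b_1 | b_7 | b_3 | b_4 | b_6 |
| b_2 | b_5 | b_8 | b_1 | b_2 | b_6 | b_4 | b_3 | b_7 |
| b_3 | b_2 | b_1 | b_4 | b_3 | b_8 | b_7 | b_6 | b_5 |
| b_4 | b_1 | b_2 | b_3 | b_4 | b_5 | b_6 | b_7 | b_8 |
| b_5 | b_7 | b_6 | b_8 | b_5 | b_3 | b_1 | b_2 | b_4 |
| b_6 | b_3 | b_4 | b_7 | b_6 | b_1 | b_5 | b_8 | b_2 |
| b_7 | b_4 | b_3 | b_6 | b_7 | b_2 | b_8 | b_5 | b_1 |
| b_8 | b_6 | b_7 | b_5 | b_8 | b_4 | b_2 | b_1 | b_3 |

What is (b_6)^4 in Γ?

b_3

b_6^1 = b_6
b_6^2 = b_6 ⋆ b_6 = b_5
b_6^3 = b_5 ⋆ b_6 = b_1
b_6^4 = b_1 ⋆ b_6 = b_3
(Structurally, Γ here is isomorphic to the cyclic group Z_8.)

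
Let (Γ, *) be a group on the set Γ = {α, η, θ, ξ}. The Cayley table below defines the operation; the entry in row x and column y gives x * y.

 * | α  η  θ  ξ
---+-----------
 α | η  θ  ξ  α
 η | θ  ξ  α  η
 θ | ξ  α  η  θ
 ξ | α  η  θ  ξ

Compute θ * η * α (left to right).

θ * η = α
α * α = η

η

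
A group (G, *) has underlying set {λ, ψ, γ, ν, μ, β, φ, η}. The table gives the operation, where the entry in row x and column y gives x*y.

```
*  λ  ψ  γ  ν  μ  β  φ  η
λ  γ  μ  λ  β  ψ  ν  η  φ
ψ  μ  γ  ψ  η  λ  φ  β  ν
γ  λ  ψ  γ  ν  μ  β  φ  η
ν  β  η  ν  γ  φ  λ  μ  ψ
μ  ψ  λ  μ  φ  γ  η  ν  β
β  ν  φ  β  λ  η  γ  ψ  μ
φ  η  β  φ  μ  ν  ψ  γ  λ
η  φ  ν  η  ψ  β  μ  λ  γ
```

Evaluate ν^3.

ν^1 = ν
ν^2 = ν*ν = γ
ν^3 = γ*ν = ν
(Structurally, G here is isomorphic to the elementary abelian group (Z_2)^3.)

ν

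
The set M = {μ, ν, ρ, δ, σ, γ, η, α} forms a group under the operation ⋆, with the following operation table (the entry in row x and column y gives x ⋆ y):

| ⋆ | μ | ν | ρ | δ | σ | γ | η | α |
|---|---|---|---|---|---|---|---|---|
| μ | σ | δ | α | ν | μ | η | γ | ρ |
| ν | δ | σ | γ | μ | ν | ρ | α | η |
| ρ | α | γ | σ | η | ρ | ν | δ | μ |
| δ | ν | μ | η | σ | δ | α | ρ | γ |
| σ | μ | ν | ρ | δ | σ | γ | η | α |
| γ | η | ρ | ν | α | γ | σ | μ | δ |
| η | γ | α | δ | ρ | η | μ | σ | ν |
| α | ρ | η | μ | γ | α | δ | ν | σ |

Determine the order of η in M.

2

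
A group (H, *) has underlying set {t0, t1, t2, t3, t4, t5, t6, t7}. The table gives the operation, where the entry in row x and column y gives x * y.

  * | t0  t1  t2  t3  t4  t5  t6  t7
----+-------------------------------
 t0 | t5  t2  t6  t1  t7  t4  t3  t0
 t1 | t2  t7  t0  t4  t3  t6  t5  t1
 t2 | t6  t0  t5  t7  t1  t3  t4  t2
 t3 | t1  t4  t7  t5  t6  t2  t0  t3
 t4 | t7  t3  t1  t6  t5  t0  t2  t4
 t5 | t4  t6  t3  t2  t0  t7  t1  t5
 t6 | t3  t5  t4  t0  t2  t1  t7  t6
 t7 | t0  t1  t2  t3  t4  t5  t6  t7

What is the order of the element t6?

The identity element is t7 (its row matches the header).
t6^1 = t6
t6^2 = t6 * t6 = t7
The first power of t6 equal to the identity is t6^2, so ord(t6) = 2.
(Structurally, H here is isomorphic to Z_2 x Z_4.)

2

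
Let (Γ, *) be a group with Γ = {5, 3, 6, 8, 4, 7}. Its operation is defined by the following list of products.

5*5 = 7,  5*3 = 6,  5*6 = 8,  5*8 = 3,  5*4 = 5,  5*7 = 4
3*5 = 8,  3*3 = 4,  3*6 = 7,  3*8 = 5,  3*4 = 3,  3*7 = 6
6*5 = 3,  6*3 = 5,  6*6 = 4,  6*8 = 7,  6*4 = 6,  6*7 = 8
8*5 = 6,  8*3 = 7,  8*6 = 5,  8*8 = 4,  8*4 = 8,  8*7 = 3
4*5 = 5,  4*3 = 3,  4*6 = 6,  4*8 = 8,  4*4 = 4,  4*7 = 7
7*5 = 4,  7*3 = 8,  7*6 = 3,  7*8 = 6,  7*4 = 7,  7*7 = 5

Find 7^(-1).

5

First locate the identity: row 4 matches the header, so 4 is the identity.
Scan row 7 for 4: 7 * 5 = 4. Hence 7^(-1) = 5.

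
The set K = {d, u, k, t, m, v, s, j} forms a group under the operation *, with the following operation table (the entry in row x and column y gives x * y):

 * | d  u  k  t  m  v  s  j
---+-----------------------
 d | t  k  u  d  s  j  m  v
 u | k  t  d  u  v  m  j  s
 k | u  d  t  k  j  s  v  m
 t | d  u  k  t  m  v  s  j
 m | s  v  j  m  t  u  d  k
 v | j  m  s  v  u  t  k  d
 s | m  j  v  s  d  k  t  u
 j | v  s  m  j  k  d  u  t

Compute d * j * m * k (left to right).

d

d * j = v
v * m = u
u * k = d
(Structurally, K here is isomorphic to the elementary abelian group (Z_2)^3.)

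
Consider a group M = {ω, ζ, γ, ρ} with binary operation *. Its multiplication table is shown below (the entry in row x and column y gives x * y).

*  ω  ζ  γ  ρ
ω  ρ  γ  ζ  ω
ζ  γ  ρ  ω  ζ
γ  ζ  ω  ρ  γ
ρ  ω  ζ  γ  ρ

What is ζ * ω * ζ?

ω

ζ * ω = γ
γ * ζ = ω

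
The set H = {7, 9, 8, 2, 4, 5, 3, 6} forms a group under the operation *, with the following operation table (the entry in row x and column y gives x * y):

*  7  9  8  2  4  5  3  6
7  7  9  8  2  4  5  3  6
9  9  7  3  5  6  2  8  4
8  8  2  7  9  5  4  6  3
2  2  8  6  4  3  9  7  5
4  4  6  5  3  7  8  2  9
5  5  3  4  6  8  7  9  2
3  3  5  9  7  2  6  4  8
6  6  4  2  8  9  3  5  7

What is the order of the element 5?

2

The identity element is 7 (its row matches the header).
5^1 = 5
5^2 = 5 * 5 = 7
The first power of 5 equal to the identity is 5^2, so ord(5) = 2.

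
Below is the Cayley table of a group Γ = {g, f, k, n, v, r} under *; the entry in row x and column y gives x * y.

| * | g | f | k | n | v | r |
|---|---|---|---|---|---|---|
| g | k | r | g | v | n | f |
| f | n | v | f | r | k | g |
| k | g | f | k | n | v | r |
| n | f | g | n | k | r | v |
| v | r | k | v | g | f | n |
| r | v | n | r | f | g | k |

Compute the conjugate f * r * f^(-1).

The identity is k. In row f, the entry k sits in column v, so f^(-1) = v.
f * r = g
g * v = n
(Structurally, Γ here is isomorphic to the symmetric group S_3.)

n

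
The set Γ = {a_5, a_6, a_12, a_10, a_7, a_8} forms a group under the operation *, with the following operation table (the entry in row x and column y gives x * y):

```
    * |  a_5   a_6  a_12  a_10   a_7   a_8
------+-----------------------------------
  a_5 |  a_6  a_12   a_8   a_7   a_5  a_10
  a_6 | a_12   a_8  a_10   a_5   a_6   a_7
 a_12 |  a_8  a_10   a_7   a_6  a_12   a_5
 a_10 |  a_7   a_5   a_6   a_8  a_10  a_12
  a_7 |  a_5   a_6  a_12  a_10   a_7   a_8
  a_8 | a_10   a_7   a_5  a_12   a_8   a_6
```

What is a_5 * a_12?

Read row a_5, column a_12: a_5 * a_12 = a_8.
(Structurally, Γ here is isomorphic to the cyclic group Z_6.)

a_8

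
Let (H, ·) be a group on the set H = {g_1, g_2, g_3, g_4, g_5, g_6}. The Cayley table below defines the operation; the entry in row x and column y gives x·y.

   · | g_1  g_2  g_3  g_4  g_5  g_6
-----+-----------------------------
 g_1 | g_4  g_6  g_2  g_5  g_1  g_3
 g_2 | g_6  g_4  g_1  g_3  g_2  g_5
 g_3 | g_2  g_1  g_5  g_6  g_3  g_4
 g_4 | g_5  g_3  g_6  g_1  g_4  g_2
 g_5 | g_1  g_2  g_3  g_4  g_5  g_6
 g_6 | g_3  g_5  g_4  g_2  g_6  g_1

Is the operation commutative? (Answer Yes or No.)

Yes

Check whether the table is symmetric across its main diagonal.
Every entry (row x, col y) equals the entry (row y, col x), so H is abelian.
(In fact H ≅ the cyclic group Z_6.)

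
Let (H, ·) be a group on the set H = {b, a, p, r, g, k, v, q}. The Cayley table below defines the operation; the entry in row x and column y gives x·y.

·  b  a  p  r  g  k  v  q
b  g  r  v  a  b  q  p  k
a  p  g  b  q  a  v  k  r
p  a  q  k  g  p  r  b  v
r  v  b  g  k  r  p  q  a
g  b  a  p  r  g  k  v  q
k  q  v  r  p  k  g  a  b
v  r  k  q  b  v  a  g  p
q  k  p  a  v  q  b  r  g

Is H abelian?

p·q = v but q·p = a.
Since p and q do not commute, H is not abelian.

No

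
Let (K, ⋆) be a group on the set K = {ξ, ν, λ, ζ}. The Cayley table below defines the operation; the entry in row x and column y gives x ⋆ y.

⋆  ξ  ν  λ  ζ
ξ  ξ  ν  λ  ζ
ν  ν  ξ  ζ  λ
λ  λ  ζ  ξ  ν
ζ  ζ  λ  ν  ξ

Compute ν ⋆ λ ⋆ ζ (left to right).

ν ⋆ λ = ζ
ζ ⋆ ζ = ξ

ξ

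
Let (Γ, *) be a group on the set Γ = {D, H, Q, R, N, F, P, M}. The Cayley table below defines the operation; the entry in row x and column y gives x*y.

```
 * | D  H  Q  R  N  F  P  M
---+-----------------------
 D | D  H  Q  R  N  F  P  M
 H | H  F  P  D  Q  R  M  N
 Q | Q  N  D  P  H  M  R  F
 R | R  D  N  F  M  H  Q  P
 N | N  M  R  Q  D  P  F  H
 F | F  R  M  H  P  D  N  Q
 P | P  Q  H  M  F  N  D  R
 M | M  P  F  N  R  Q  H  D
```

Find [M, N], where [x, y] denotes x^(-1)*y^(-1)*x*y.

F

Identity is D; from the table M^(-1) = M and N^(-1) = N.
M*N = R
R*M = P
P*N = F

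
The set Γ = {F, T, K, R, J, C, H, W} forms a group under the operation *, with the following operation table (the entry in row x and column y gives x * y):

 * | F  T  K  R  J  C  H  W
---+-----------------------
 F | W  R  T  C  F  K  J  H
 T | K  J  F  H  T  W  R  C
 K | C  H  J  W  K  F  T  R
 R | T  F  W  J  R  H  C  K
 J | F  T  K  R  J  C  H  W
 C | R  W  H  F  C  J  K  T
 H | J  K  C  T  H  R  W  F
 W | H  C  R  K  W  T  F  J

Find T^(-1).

First locate the identity: row J matches the header, so J is the identity.
Scan row T for J: T * T = J. Hence T^(-1) = T.
(Structurally, Γ here is isomorphic to the dihedral group D_4.)

T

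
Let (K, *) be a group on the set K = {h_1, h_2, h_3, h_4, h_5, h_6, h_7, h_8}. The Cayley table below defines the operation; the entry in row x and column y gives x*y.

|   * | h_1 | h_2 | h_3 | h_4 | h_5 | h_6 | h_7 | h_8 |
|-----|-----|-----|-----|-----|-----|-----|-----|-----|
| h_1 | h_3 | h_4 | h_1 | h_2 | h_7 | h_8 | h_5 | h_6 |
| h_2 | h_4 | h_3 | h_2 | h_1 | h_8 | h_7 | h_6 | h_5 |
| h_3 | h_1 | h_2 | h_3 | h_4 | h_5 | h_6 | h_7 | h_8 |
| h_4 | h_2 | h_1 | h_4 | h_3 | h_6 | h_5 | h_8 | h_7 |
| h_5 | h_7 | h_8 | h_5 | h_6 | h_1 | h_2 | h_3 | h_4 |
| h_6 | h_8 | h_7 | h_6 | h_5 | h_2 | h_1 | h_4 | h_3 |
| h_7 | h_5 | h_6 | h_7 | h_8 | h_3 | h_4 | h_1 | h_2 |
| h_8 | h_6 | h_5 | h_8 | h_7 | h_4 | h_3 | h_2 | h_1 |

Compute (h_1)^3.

h_1^1 = h_1
h_1^2 = h_1*h_1 = h_3
h_1^3 = h_3*h_1 = h_1

h_1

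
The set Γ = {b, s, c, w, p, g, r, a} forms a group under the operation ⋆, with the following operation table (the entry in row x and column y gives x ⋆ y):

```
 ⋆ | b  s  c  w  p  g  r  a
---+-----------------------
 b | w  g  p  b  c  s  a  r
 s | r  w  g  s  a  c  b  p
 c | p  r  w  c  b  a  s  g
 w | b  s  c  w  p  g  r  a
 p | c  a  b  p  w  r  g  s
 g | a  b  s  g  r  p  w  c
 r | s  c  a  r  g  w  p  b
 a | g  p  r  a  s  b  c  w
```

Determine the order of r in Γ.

The identity element is w (its row matches the header).
r^1 = r
r^2 = r ⋆ r = p
r^3 = p ⋆ r = g
r^4 = g ⋆ r = w
The first power of r equal to the identity is r^4, so ord(r) = 4.

4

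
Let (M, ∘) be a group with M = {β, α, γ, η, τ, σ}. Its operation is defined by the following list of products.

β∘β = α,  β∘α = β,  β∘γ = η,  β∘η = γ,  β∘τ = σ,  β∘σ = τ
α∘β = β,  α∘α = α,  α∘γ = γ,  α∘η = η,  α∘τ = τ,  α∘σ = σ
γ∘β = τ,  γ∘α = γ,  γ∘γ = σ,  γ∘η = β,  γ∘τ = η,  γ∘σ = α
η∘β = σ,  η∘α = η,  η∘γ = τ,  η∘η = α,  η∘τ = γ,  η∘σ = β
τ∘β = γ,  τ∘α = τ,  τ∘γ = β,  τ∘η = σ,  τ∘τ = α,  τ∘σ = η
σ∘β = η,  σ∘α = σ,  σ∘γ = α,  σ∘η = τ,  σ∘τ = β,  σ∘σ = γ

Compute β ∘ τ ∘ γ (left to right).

β ∘ τ = σ
σ ∘ γ = α
(Structurally, M here is isomorphic to the symmetric group S_3.)

α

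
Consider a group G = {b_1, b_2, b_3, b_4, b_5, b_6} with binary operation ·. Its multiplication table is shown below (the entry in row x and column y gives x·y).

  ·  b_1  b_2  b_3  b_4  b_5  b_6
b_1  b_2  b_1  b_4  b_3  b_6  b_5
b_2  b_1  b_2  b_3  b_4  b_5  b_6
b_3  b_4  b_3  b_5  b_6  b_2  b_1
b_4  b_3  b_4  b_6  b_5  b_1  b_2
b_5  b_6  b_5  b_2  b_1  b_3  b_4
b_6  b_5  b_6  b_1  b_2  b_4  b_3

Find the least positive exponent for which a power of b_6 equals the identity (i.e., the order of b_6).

6

The identity element is b_2 (its row matches the header).
b_6^1 = b_6
b_6^2 = b_6·b_6 = b_3
b_6^3 = b_3·b_6 = b_1
b_6^4 = b_1·b_6 = b_5
b_6^5 = b_5·b_6 = b_4
b_6^6 = b_4·b_6 = b_2
The first power of b_6 equal to the identity is b_6^6, so ord(b_6) = 6.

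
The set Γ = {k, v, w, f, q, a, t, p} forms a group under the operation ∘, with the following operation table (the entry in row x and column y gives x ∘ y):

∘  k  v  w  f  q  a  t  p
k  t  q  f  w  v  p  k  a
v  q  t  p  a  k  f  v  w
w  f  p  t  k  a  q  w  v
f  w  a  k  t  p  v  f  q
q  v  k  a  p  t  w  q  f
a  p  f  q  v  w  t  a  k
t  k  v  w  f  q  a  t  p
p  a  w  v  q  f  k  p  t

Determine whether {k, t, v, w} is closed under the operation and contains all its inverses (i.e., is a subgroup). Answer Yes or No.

w ∘ k = f, which is not in {k, t, v, w}.
The subset is not closed under ∘, so it is not a subgroup.

No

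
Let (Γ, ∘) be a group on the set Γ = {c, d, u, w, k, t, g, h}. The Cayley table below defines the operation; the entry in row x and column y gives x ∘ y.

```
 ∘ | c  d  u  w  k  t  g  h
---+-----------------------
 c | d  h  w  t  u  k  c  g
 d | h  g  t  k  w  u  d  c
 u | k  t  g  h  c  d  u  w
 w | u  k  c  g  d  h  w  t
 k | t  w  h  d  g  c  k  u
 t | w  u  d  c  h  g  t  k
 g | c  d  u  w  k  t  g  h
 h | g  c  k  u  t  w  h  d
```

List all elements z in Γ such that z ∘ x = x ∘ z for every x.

An element z is central iff its row equals its column in the table.
For u: u ∘ c = k ≠ w = c ∘ u, so u ∉ Z.
Checking each element this way leaves Z(Γ) = {d, g}.

{d, g}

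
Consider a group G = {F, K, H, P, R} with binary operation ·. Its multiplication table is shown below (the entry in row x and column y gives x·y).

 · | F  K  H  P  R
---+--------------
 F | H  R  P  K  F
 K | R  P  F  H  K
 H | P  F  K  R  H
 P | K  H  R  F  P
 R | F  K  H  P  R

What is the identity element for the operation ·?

R

The identity e satisfies e·x = x for all x, so its row in the table reproduces the column headers.
Row R reads: F, K, H, P, R — exactly the header order. So R is the identity.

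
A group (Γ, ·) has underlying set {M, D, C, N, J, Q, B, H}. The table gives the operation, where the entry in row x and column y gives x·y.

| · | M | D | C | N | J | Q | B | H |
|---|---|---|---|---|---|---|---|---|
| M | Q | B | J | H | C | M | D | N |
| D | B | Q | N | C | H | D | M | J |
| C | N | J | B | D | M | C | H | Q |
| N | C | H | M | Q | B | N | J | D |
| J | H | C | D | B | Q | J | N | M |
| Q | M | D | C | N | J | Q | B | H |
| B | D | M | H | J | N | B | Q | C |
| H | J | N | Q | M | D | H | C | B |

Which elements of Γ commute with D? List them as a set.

Compare row D with column D entry by entry.
M·D = B = D·M, so M commutes with D.
J·D = C but D·J = H, so J does not.
Collecting the elements that commute with D: C(D) = {B, D, M, Q}.
(Structurally, Γ here is isomorphic to the dihedral group D_4.)

{B, D, M, Q}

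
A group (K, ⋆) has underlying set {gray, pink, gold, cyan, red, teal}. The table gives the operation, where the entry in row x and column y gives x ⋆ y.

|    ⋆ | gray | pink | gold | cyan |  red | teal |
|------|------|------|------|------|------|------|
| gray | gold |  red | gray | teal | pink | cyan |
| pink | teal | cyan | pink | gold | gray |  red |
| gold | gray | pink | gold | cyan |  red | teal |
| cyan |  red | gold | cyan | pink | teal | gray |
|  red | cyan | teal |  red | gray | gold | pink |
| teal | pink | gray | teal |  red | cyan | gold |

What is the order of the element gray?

2

The identity element is gold (its row matches the header).
gray^1 = gray
gray^2 = gray ⋆ gray = gold
The first power of gray equal to the identity is gray^2, so ord(gray) = 2.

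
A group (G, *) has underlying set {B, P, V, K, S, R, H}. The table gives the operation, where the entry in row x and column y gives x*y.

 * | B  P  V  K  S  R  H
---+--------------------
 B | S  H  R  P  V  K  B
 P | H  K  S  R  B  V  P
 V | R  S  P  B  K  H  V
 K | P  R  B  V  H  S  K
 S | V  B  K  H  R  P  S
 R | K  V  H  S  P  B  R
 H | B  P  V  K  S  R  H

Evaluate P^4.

P^1 = P
P^2 = P*P = K
P^3 = K*P = R
P^4 = R*P = V

V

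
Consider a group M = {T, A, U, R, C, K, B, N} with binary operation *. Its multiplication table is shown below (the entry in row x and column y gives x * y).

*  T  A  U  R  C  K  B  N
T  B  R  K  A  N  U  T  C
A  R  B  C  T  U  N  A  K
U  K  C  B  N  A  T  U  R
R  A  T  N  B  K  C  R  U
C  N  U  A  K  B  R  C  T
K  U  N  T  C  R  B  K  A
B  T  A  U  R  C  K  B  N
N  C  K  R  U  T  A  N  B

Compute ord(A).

The identity element is B (its row matches the header).
A^1 = A
A^2 = A * A = B
The first power of A equal to the identity is A^2, so ord(A) = 2.

2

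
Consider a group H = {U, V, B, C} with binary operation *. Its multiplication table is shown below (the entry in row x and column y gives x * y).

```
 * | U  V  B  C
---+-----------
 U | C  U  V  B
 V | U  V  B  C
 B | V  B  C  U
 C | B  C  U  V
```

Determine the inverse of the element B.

First locate the identity: row V matches the header, so V is the identity.
Scan row B for V: B * U = V. Hence B^(-1) = U.
(Structurally, H here is isomorphic to the cyclic group Z_4.)

U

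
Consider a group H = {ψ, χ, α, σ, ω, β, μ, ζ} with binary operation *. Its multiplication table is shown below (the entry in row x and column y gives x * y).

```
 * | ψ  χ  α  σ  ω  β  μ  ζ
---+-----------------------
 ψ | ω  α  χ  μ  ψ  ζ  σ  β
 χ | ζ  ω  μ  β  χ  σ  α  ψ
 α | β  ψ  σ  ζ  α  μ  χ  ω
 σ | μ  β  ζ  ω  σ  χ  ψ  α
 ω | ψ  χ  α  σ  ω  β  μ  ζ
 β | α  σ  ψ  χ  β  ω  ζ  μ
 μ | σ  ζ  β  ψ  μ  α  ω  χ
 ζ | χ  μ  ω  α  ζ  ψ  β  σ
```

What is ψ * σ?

Read row ψ, column σ: ψ * σ = μ.

μ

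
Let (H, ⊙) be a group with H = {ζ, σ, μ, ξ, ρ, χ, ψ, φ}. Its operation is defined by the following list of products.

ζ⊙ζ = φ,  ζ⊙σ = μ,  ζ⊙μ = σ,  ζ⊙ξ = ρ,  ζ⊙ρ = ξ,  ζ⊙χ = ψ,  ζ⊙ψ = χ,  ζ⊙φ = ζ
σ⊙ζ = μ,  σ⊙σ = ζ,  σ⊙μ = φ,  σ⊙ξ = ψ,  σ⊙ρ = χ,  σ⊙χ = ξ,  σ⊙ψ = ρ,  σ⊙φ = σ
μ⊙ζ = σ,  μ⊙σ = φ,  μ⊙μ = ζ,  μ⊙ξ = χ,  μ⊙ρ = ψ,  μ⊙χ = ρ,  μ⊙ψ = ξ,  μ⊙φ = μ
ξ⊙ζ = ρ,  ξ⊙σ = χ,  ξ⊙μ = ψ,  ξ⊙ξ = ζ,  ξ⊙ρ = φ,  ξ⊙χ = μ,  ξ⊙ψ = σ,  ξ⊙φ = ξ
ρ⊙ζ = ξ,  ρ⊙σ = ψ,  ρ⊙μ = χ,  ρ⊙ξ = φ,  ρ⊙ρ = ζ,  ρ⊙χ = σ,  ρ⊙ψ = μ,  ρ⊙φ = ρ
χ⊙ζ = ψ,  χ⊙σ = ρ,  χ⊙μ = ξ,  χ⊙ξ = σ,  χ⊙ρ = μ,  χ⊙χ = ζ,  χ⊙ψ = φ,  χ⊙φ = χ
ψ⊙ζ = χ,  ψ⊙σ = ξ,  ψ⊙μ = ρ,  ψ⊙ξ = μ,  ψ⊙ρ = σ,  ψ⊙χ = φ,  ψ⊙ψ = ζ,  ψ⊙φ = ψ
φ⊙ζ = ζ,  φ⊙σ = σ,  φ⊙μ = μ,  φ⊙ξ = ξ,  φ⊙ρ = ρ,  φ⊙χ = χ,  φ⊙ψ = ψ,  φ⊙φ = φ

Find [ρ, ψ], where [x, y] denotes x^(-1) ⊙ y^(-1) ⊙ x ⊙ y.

Identity is φ; from the table ρ^(-1) = ξ and ψ^(-1) = χ.
ξ ⊙ χ = μ
μ ⊙ ρ = ψ
ψ ⊙ ψ = ζ
(Structurally, H here is isomorphic to the quaternion group Q_8.)

ζ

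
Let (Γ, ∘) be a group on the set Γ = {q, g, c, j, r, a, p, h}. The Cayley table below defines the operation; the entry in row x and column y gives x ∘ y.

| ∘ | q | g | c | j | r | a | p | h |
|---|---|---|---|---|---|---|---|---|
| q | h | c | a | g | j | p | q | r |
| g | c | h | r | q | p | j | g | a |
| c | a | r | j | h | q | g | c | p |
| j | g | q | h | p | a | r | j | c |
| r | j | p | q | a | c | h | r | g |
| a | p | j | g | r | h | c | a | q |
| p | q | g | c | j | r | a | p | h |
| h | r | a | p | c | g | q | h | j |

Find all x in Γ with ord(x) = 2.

Identity is p. Compute the order of each non-identity element by repeated multiplication:
  q: q → h → r → j → g → c → a → p  (order 8)
  g: g → h → a → j → q → c → r → p  (order 8)
  c: c → j → h → p  (order 4)
  j: j → p  (order 2)
  r: r → c → q → j → a → h → g → p  (order 8)
  a: a → c → g → j → r → h → q → p  (order 8)
  h: h → j → c → p  (order 4)
Elements of order 2: {j}.

{j}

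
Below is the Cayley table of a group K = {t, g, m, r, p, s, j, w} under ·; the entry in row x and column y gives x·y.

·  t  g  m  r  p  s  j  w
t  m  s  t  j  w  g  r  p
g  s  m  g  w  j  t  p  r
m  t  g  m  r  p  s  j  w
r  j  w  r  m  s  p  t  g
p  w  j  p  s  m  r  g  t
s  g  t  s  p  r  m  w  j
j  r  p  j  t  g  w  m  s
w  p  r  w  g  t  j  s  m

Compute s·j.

w

Read row s, column j: s·j = w.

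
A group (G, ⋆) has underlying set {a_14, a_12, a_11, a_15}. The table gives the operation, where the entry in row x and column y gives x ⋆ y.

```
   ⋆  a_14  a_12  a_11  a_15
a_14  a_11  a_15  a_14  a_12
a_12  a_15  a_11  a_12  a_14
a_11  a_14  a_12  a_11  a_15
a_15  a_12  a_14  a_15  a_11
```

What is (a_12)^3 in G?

a_12

a_12^1 = a_12
a_12^2 = a_12 ⋆ a_12 = a_11
a_12^3 = a_11 ⋆ a_12 = a_12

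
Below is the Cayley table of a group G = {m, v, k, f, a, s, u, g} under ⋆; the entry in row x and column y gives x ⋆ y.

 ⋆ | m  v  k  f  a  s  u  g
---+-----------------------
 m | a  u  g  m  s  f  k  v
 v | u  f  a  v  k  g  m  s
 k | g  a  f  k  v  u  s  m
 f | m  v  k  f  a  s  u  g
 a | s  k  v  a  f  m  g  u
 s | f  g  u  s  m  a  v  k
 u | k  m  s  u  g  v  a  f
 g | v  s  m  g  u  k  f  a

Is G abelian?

Yes

Check whether the table is symmetric across its main diagonal.
Every entry (row x, col y) equals the entry (row y, col x), so G is abelian.
(In fact G ≅ Z_2 x Z_4.)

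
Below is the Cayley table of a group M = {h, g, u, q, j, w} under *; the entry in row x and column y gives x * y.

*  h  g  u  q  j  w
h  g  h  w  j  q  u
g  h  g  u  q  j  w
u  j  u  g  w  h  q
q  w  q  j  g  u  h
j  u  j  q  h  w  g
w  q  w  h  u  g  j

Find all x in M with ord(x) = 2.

{h, q, u}

Identity is g. Compute the order of each non-identity element by repeated multiplication:
  h: h → g  (order 2)
  u: u → g  (order 2)
  q: q → g  (order 2)
  j: j → w → g  (order 3)
  w: w → j → g  (order 3)
Elements of order 2: {h, q, u}.
(Structurally, M here is isomorphic to the symmetric group S_3.)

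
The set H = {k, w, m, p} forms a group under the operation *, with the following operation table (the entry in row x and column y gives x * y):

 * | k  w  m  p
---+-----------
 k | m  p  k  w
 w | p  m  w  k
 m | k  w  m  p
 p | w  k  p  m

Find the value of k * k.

Read row k, column k: k * k = m.

m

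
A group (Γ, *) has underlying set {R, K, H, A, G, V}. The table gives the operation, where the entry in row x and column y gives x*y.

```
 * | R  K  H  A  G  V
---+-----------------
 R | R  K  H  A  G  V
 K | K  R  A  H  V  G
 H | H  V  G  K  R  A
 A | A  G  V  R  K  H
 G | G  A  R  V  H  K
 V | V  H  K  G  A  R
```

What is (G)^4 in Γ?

G^1 = G
G^2 = G*G = H
G^3 = H*G = R
G^4 = R*G = G

G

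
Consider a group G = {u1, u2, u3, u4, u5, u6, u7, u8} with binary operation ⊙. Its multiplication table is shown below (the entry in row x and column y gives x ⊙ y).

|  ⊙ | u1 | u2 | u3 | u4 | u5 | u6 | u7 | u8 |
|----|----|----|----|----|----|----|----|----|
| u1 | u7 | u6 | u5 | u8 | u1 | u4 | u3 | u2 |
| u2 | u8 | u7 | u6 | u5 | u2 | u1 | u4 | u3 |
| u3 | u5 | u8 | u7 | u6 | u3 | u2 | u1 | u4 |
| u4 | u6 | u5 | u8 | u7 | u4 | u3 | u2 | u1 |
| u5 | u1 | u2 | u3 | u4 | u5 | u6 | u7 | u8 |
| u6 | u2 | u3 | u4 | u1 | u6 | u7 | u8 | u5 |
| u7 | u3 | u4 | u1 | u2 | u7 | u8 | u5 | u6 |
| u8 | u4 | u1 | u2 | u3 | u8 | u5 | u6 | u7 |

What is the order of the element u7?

The identity element is u5 (its row matches the header).
u7^1 = u7
u7^2 = u7 ⊙ u7 = u5
The first power of u7 equal to the identity is u7^2, so ord(u7) = 2.

2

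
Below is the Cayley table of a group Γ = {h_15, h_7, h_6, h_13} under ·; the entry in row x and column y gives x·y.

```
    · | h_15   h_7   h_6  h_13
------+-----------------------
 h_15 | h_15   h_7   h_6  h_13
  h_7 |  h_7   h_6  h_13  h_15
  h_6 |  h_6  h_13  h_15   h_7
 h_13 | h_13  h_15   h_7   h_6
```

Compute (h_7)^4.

h_7^1 = h_7
h_7^2 = h_7·h_7 = h_6
h_7^3 = h_6·h_7 = h_13
h_7^4 = h_13·h_7 = h_15
(Structurally, Γ here is isomorphic to the cyclic group Z_4.)

h_15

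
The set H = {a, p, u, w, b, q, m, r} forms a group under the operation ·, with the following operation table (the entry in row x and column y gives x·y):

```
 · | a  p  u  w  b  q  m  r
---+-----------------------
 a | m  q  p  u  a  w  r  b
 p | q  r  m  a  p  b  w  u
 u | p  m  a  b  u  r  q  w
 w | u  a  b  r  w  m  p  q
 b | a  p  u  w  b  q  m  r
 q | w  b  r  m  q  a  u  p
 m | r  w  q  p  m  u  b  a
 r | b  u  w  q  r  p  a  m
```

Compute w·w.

r

Read row w, column w: w·w = r.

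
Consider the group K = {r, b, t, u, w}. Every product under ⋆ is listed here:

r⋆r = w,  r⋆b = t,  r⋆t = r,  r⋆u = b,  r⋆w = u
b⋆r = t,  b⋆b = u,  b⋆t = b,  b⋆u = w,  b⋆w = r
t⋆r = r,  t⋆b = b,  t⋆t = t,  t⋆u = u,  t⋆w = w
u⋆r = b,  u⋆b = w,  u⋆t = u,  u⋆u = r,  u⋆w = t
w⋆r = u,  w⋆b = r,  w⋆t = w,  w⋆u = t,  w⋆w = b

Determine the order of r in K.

The identity element is t (its row matches the header).
r^1 = r
r^2 = r ⋆ r = w
r^3 = w ⋆ r = u
r^4 = u ⋆ r = b
r^5 = b ⋆ r = t
The first power of r equal to the identity is r^5, so ord(r) = 5.

5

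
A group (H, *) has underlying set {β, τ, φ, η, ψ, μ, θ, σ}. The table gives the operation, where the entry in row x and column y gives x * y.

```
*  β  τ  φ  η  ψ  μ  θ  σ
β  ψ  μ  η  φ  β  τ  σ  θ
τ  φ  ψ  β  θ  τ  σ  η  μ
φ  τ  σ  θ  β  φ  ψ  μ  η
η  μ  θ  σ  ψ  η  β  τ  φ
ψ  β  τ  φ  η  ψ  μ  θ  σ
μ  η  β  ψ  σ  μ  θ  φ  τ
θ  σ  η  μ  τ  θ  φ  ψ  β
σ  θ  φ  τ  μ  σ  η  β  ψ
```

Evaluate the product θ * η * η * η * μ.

θ * η = τ
τ * η = θ
θ * η = τ
τ * μ = σ

σ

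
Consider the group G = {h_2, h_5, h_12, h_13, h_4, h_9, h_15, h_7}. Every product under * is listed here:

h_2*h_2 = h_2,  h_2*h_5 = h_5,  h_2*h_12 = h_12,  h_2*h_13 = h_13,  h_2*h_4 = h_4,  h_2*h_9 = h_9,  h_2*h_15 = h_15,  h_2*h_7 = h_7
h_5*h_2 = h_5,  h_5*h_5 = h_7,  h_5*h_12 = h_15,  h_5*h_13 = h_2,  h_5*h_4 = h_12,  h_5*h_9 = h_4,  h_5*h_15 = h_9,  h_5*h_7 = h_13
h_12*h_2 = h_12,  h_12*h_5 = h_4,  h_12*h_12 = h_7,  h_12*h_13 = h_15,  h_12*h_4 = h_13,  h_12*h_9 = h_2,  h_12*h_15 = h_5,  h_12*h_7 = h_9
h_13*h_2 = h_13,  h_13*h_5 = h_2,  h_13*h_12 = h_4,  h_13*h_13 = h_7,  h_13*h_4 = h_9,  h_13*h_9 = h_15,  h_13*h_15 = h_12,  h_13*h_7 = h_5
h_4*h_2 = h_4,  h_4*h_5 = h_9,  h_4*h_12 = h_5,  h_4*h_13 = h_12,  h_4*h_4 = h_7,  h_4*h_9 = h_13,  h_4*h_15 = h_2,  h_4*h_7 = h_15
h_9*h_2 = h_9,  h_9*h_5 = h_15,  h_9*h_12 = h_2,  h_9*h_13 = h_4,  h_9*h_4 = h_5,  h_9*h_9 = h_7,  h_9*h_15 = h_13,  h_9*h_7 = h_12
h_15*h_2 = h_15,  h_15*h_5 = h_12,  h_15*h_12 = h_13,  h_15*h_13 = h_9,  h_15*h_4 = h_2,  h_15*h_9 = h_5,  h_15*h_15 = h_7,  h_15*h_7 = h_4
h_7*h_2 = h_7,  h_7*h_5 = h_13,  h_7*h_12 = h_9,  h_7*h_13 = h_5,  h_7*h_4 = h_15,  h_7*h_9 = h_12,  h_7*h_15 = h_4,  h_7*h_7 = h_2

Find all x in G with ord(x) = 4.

Identity is h_2. Compute the order of each non-identity element by repeated multiplication:
  h_5: h_5 → h_7 → h_13 → h_2  (order 4)
  h_12: h_12 → h_7 → h_9 → h_2  (order 4)
  h_13: h_13 → h_7 → h_5 → h_2  (order 4)
  h_4: h_4 → h_7 → h_15 → h_2  (order 4)
  h_9: h_9 → h_7 → h_12 → h_2  (order 4)
  h_15: h_15 → h_7 → h_4 → h_2  (order 4)
  h_7: h_7 → h_2  (order 2)
Elements of order 4: {h_12, h_13, h_15, h_4, h_5, h_9}.

{h_12, h_13, h_15, h_4, h_5, h_9}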